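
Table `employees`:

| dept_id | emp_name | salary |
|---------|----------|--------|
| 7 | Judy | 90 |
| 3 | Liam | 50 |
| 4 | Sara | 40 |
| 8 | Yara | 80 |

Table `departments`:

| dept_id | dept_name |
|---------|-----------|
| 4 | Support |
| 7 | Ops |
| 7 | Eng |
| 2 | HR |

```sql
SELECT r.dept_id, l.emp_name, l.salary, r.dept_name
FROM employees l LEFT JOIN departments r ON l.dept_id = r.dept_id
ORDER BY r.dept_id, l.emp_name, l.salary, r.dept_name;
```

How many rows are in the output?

LEFT JOIN keeps every row from `employees`; unmatched rows get NULL for `departments`'s columns.
Matching on l.dept_id = r.dept_id.
Matched pairs: 3; unmatched l rows kept: 2.
Total: 3 matched + 2 padded = 5 rows.

5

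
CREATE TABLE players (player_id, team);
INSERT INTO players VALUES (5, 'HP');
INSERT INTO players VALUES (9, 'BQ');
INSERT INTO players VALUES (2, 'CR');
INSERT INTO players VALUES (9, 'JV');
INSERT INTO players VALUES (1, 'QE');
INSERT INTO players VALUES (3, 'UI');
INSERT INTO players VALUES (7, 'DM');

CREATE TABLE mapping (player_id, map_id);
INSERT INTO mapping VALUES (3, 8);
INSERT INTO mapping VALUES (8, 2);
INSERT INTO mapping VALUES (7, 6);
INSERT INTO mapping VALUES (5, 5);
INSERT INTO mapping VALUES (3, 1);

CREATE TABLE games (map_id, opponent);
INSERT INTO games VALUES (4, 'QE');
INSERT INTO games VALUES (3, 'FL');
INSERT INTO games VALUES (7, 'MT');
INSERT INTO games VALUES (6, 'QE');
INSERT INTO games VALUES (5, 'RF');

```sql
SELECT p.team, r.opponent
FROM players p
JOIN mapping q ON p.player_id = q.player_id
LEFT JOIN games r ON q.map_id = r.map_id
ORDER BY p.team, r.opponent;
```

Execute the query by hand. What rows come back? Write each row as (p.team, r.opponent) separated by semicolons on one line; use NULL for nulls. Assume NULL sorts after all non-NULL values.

(DM, QE); (HP, RF); (UI, NULL); (UI, NULL)

Joins associate left-to-right: players INNER JOIN mapping on player_id gives 4 intermediate row(s).
Then LEFT JOIN `games r` on map_id: each of those 4 rows is kept; rows whose q.map_id has no match in r get NULL for r's columns.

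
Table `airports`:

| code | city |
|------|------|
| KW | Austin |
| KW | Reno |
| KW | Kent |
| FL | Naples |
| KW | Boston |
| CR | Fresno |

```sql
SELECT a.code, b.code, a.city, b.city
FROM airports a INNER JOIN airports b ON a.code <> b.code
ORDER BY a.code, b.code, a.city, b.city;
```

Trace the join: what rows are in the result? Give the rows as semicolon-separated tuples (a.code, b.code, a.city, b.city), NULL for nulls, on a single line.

INNER JOIN keeps only pairs where the ON condition holds.
Matching on a.code <> b.code.
Matched pairs: 18.

(CR, FL, Fresno, Naples); (CR, KW, Fresno, Austin); (CR, KW, Fresno, Boston); (CR, KW, Fresno, Kent); (CR, KW, Fresno, Reno); (FL, CR, Naples, Fresno); (FL, KW, Naples, Austin); (FL, KW, Naples, Boston); (FL, KW, Naples, Kent); (FL, KW, Naples, Reno); (KW, CR, Austin, Fresno); (KW, CR, Boston, Fresno); (KW, CR, Kent, Fresno); (KW, CR, Reno, Fresno); (KW, FL, Austin, Naples); (KW, FL, Boston, Naples); (KW, FL, Kent, Naples); (KW, FL, Reno, Naples)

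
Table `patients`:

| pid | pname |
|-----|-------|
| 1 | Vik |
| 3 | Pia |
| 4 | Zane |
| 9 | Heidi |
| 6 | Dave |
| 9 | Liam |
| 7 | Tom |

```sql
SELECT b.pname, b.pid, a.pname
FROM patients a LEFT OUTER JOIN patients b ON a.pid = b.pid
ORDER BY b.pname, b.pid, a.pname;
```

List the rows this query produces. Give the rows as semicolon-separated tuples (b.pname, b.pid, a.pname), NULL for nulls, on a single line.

LEFT JOIN keeps every row from `patients a`; unmatched rows get NULL for `patients b`'s columns.
Matching on a.pid = b.pid.
- pid=1: 1 matching b row(s), so 1 row(s) emitted.
- pid=3: 1 matching b row(s), so 1 row(s) emitted.
- pid=4: 1 matching b row(s), so 1 row(s) emitted.
- pid=9: 2 matching b row(s), so 2 row(s) emitted.
- pid=6: 1 matching b row(s), so 1 row(s) emitted.
- pid=9: 2 matching b row(s), so 2 row(s) emitted.
- pid=7: 1 matching b row(s), so 1 row(s) emitted.
After projecting and ordering:
b.pname | b.pid | a.pname
Dave | 6 | Dave
Heidi | 9 | Heidi
Heidi | 9 | Liam
Liam | 9 | Heidi
Liam | 9 | Liam
Pia | 3 | Pia
Tom | 7 | Tom
Vik | 1 | Vik
Zane | 4 | Zane

(Dave, 6, Dave); (Heidi, 9, Heidi); (Heidi, 9, Liam); (Liam, 9, Heidi); (Liam, 9, Liam); (Pia, 3, Pia); (Tom, 7, Tom); (Vik, 1, Vik); (Zane, 4, Zane)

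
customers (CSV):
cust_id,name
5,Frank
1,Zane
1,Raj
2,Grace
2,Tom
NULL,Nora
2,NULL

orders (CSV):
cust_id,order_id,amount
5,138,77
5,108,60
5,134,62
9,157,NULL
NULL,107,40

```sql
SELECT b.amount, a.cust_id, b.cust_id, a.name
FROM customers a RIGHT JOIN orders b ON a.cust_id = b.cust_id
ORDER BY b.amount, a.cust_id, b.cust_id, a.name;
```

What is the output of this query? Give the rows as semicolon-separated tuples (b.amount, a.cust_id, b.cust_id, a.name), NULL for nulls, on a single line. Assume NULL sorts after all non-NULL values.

(40, NULL, NULL, NULL); (60, 5, 5, Frank); (62, 5, 5, Frank); (77, 5, 5, Frank); (NULL, NULL, 9, NULL)

RIGHT JOIN keeps every row from `orders`; unmatched rows get NULL for `customers`'s columns.
Matching on a.cust_id = b.cust_id. A NULL in a compared column never satisfies the condition.
- a (cust_id=5) pairs with 3 row(s) of b.
- a (cust_id=1) has no partner in b.
- a (cust_id=1) has no partner in b.
- a (cust_id=2) has no partner in b.
- a (cust_id=2) has no partner in b.
- a (cust_id=NULL) has no partner in b.
- a (cust_id=2) has no partner in b.
- plus 2 unmatched b row(s), each kept with NULL a columns.
After projecting and ordering:
b.amount | a.cust_id | b.cust_id | a.name
40 | NULL | NULL | NULL
60 | 5 | 5 | Frank
62 | 5 | 5 | Frank
77 | 5 | 5 | Frank
NULL | NULL | 9 | NULL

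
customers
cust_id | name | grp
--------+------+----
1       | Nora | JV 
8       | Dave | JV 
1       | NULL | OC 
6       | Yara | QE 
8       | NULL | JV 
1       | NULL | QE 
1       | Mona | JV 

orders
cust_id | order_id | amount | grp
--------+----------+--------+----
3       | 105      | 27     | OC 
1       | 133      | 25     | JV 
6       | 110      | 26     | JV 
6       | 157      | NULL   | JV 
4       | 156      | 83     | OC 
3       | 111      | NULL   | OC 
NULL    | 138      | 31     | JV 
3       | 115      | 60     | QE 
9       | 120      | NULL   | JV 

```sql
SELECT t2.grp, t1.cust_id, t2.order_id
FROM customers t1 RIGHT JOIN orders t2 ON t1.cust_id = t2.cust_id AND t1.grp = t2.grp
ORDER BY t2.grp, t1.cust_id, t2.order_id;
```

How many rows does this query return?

10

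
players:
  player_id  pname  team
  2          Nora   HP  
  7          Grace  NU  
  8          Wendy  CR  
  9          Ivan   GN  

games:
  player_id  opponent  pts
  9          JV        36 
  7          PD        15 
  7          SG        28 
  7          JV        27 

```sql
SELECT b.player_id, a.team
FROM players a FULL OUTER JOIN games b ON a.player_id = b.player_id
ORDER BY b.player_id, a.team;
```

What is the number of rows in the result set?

FULL OUTER JOIN keeps every row from both sides; unmatched rows get NULL for the other side's columns.
Matching on a.player_id = b.player_id.
- a row (player_id=2): no match → kept, b columns NULL.
- a row (player_id=7): matches 3 b row(s) → 3 output row(s).
- a row (player_id=8): no match → kept, b columns NULL.
- a row (player_id=9): matches 1 b row(s) → 1 output row(s).
Total: 4 matched + 2 padded = 6 rows.

6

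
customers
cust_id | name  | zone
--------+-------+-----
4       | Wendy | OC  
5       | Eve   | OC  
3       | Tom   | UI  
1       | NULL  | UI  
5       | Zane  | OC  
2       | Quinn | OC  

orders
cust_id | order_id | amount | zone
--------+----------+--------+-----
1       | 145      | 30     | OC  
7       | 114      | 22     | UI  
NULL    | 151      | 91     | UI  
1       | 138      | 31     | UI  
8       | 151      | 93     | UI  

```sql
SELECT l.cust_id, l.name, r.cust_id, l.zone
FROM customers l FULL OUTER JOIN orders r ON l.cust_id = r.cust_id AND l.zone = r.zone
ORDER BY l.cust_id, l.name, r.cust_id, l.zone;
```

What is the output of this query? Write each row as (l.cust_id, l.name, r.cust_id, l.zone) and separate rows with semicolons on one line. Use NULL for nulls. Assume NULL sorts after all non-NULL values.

FULL OUTER JOIN keeps every row from both sides; unmatched rows get NULL for the other side's columns.
Matching on l.cust_id = r.cust_id AND l.zone = r.zone. A NULL in a compared column never satisfies the condition.
- l[0] cust_id=4, zone=OC → no match; kept with NULLs on the r side.
- l[1] cust_id=5, zone=OC → no match; kept with NULLs on the r side.
- l[2] cust_id=3, zone=UI → no match; kept with NULLs on the r side.
- l[3] cust_id=1, zone=UI → 1 match(es) in r → 1 row(s).
- l[4] cust_id=5, zone=OC → no match; kept with NULLs on the r side.
- l[5] cust_id=2, zone=OC → no match; kept with NULLs on the r side.
- 4 row(s) from r found no l partner → padded with NULL.
After projecting and ordering:
l.cust_id | l.name | r.cust_id | l.zone
1 | NULL | 1 | UI
2 | Quinn | NULL | OC
3 | Tom | NULL | UI
4 | Wendy | NULL | OC
5 | Eve | NULL | OC
5 | Zane | NULL | OC
NULL | NULL | 1 | NULL
NULL | NULL | 7 | NULL
NULL | NULL | 8 | NULL
NULL | NULL | NULL | NULL

(1, NULL, 1, UI); (2, Quinn, NULL, OC); (3, Tom, NULL, UI); (4, Wendy, NULL, OC); (5, Eve, NULL, OC); (5, Zane, NULL, OC); (NULL, NULL, 1, NULL); (NULL, NULL, 7, NULL); (NULL, NULL, 8, NULL); (NULL, NULL, NULL, NULL)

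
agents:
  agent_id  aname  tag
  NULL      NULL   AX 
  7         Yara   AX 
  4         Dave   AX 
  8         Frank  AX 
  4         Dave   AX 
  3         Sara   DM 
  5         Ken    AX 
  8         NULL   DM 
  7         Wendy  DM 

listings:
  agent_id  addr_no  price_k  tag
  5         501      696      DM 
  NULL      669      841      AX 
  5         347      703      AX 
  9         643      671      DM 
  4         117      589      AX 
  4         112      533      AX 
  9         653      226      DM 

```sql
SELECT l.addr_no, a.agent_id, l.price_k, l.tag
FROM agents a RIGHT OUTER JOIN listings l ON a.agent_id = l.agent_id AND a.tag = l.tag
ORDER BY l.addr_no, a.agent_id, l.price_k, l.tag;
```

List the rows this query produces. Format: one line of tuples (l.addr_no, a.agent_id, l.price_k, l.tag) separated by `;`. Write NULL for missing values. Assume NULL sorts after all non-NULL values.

RIGHT JOIN keeps every row from `listings`; unmatched rows get NULL for `agents`'s columns.
Matching on a.agent_id = l.agent_id AND a.tag = l.tag. A NULL in a compared column never satisfies the condition.
- a (agent_id=NULL, tag=AX) has no partner in l.
- a (agent_id=7, tag=AX) has no partner in l.
- a (agent_id=4, tag=AX) pairs with 2 row(s) of l.
- a (agent_id=8, tag=AX) has no partner in l.
- a (agent_id=4, tag=AX) pairs with 2 row(s) of l.
- a (agent_id=3, tag=DM) has no partner in l.
- a (agent_id=5, tag=AX) pairs with 1 row(s) of l.
- a (agent_id=8, tag=DM) has no partner in l.
- a (agent_id=7, tag=DM) has no partner in l.
- plus 4 unmatched l row(s), each kept with NULL a columns.
After projecting and ordering:
l.addr_no | a.agent_id | l.price_k | l.tag
112 | 4 | 533 | AX
112 | 4 | 533 | AX
117 | 4 | 589 | AX
117 | 4 | 589 | AX
347 | 5 | 703 | AX
501 | NULL | 696 | DM
643 | NULL | 671 | DM
653 | NULL | 226 | DM
669 | NULL | 841 | AX

(112, 4, 533, AX); (112, 4, 533, AX); (117, 4, 589, AX); (117, 4, 589, AX); (347, 5, 703, AX); (501, NULL, 696, DM); (643, NULL, 671, DM); (653, NULL, 226, DM); (669, NULL, 841, AX)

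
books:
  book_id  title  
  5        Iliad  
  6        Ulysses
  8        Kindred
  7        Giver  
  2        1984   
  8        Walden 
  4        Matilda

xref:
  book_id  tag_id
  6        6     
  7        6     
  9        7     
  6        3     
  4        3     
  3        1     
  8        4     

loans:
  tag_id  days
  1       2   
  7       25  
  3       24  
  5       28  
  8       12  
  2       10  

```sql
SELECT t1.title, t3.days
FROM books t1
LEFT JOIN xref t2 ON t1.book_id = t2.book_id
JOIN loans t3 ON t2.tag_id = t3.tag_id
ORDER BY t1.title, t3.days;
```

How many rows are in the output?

2

Evaluate left to right. First `books t1 LEFT JOIN xref t2` on book_id: 8 row(s).
Then INNER JOIN `loans t3` on tag_id: keep only rows whose t2.tag_id appears in t3.
Result: 2 row(s).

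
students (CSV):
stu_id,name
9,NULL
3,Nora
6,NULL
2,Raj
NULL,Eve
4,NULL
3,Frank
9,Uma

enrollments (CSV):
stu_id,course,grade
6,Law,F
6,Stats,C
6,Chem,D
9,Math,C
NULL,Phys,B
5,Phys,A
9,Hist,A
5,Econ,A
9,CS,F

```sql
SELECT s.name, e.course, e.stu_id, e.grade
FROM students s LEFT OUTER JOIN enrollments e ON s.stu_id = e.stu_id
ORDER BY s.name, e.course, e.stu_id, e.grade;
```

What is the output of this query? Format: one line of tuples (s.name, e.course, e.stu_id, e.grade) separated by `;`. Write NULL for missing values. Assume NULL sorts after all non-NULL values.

(Eve, NULL, NULL, NULL); (Frank, NULL, NULL, NULL); (Nora, NULL, NULL, NULL); (Raj, NULL, NULL, NULL); (Uma, CS, 9, F); (Uma, Hist, 9, A); (Uma, Math, 9, C); (NULL, CS, 9, F); (NULL, Chem, 6, D); (NULL, Hist, 9, A); (NULL, Law, 6, F); (NULL, Math, 9, C); (NULL, Stats, 6, C); (NULL, NULL, NULL, NULL)

LEFT JOIN keeps every row from `students`; unmatched rows get NULL for `enrollments`'s columns.
Matching on s.stu_id = e.stu_id. A NULL in a compared column never satisfies the condition.
- stu_id=9: 3 matching e row(s), so 3 row(s) emitted.
- stu_id=3: no e row matches, row kept with e columns NULL.
- stu_id=6: 3 matching e row(s), so 3 row(s) emitted.
- stu_id=2: no e row matches, row kept with e columns NULL.
- stu_id=NULL: no e row matches, row kept with e columns NULL.
- stu_id=4: no e row matches, row kept with e columns NULL.
- stu_id=3: no e row matches, row kept with e columns NULL.
- stu_id=9: 3 matching e row(s), so 3 row(s) emitted.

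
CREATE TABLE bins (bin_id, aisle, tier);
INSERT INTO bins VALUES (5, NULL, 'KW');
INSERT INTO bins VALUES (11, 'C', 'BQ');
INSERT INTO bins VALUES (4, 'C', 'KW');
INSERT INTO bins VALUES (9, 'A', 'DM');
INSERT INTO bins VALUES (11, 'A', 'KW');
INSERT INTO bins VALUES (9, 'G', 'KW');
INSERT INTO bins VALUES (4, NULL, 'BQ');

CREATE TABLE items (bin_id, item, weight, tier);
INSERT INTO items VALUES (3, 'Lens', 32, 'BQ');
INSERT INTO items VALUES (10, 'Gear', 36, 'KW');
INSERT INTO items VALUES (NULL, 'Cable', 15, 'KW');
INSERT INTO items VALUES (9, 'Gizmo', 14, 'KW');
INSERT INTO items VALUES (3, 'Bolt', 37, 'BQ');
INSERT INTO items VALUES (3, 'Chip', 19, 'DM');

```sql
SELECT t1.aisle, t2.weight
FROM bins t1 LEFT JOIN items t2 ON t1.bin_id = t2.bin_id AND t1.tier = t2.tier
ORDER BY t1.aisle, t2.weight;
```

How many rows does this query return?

LEFT JOIN keeps every row from `bins`; unmatched rows get NULL for `items`'s columns.
Matching on t1.bin_id = t2.bin_id AND t1.tier = t2.tier. A NULL in a compared column never satisfies the condition.
- t1[0] bin_id=5, tier=KW → no match; kept with NULLs on the t2 side.
- t1[1] bin_id=11, tier=BQ → no match; kept with NULLs on the t2 side.
- t1[2] bin_id=4, tier=KW → no match; kept with NULLs on the t2 side.
- t1[3] bin_id=9, tier=DM → no match; kept with NULLs on the t2 side.
- t1[4] bin_id=11, tier=KW → no match; kept with NULLs on the t2 side.
- t1[5] bin_id=9, tier=KW → 1 match(es) in t2 → 1 row(s).
- t1[6] bin_id=4, tier=BQ → no match; kept with NULLs on the t2 side.
Total: 1 matched + 6 padded = 7 rows.

7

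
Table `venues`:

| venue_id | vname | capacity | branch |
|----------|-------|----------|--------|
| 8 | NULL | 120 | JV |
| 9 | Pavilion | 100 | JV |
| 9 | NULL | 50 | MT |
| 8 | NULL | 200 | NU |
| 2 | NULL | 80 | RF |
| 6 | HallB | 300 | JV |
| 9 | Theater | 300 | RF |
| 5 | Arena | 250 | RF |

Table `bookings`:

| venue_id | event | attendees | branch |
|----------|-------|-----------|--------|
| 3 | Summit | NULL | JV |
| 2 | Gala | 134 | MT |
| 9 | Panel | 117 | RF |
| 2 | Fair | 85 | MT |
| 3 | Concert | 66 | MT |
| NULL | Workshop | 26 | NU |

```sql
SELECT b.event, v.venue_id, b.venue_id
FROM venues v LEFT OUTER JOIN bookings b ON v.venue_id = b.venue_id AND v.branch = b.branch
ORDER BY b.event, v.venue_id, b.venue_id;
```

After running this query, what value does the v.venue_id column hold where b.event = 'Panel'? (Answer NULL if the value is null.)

9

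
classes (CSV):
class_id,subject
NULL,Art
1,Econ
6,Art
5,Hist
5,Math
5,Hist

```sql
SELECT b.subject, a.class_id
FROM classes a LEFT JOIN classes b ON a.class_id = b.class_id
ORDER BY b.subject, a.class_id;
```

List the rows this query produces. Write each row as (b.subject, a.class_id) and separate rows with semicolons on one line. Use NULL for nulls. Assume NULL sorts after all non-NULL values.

(Art, 6); (Econ, 1); (Hist, 5); (Hist, 5); (Hist, 5); (Hist, 5); (Hist, 5); (Hist, 5); (Math, 5); (Math, 5); (Math, 5); (NULL, NULL)

LEFT JOIN keeps every row from `classes a`; unmatched rows get NULL for `classes b`'s columns.
Matching on a.class_id = b.class_id. A NULL in a compared column never satisfies the condition.
- a row (class_id=NULL): no match → kept, b columns NULL.
- a row (class_id=1): matches 1 b row(s) → 1 output row(s).
- a row (class_id=6): matches 1 b row(s) → 1 output row(s).
- a row (class_id=5): matches 3 b row(s) → 3 output row(s).
- a row (class_id=5): matches 3 b row(s) → 3 output row(s).
- a row (class_id=5): matches 3 b row(s) → 3 output row(s).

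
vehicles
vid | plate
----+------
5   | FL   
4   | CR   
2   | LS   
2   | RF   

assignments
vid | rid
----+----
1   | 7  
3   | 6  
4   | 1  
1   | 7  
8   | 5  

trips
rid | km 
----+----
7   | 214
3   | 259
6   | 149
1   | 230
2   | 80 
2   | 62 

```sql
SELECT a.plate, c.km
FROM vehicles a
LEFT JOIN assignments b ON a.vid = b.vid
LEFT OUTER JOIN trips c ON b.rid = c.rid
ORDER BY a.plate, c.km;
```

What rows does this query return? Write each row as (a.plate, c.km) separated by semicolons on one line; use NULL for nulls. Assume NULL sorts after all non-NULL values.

Joins associate left-to-right: vehicles LEFT JOIN assignments on vid gives 4 intermediate row(s).
Then LEFT JOIN `trips c` on rid: each of those 4 rows is kept; rows whose b.rid has no match in c get NULL for c's columns.

(CR, 230); (FL, NULL); (LS, NULL); (RF, NULL)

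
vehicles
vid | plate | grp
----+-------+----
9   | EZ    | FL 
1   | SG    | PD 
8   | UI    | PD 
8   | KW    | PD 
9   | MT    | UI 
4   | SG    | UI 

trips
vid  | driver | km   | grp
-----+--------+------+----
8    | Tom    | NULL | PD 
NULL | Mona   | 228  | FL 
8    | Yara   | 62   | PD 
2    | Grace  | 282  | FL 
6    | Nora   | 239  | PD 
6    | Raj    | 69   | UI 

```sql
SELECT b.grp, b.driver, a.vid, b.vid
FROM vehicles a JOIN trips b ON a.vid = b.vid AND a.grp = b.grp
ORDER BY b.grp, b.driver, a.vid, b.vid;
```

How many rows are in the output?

INNER JOIN keeps only pairs where the ON condition holds.
Matching on a.vid = b.vid AND a.grp = b.grp. A NULL in a compared column never satisfies the condition.
Matched pairs: 4.
Total: 4 rows.

4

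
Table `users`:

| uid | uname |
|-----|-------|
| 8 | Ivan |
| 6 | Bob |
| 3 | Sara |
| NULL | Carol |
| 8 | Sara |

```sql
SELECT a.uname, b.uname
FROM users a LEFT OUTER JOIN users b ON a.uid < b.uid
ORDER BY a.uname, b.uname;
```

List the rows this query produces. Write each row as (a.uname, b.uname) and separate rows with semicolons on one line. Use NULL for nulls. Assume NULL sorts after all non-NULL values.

(Bob, Ivan); (Bob, Sara); (Carol, NULL); (Ivan, NULL); (Sara, Bob); (Sara, Ivan); (Sara, Sara); (Sara, NULL)

LEFT JOIN keeps every row from `users a`; unmatched rows get NULL for `users b`'s columns.
Matching on a.uid < b.uid. A NULL in a compared column never satisfies the condition.
Matched pairs: 5; unmatched a rows kept: 3.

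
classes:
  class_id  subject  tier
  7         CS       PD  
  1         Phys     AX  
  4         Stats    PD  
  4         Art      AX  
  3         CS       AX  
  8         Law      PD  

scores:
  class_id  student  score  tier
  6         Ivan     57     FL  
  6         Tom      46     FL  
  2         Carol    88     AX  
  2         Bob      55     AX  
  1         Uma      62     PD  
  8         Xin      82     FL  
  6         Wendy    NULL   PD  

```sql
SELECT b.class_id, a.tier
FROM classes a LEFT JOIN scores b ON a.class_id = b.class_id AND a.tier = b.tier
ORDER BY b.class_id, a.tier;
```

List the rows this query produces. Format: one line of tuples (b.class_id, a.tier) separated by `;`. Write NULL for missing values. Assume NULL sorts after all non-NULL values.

(NULL, AX); (NULL, AX); (NULL, AX); (NULL, PD); (NULL, PD); (NULL, PD)

LEFT JOIN keeps every row from `classes`; unmatched rows get NULL for `scores`'s columns.
Matching on a.class_id = b.class_id AND a.tier = b.tier.
- a (class_id=7, tier=PD) has no partner → padded with NULL.
- a (class_id=1, tier=AX) has no partner → padded with NULL.
- a (class_id=4, tier=PD) has no partner → padded with NULL.
- a (class_id=4, tier=AX) has no partner → padded with NULL.
- a (class_id=3, tier=AX) has no partner → padded with NULL.
- a (class_id=8, tier=PD) has no partner → padded with NULL.
After projecting and ordering:
b.class_id | a.tier
NULL | AX
NULL | AX
NULL | AX
NULL | PD
NULL | PD
NULL | PD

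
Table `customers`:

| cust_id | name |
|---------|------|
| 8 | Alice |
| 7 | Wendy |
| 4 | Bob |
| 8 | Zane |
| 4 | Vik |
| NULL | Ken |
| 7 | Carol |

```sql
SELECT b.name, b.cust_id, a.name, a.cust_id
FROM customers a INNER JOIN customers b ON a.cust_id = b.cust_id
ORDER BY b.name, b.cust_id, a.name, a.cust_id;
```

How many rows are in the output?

INNER JOIN keeps only pairs where the ON condition holds.
Matching on a.cust_id = b.cust_id. A NULL in a compared column never satisfies the condition.
Matched pairs: 12.
Total: 12 rows.

12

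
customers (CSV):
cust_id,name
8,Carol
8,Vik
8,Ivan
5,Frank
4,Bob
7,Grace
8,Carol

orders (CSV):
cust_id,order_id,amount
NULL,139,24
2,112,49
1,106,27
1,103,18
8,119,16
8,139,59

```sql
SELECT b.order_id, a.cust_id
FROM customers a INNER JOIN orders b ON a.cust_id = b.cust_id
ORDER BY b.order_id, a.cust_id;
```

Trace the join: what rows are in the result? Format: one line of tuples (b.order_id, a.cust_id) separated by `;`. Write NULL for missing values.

(119, 8); (119, 8); (119, 8); (119, 8); (139, 8); (139, 8); (139, 8); (139, 8)

INNER JOIN keeps only pairs where the ON condition holds.
Matching on a.cust_id = b.cust_id. A NULL in a compared column never satisfies the condition.
Matched pairs: 8.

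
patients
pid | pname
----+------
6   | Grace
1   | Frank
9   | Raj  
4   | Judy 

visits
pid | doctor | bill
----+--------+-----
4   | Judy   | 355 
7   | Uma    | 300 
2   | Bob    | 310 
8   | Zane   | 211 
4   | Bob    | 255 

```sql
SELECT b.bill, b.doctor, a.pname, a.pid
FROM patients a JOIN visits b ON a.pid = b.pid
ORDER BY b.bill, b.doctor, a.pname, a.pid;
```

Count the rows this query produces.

2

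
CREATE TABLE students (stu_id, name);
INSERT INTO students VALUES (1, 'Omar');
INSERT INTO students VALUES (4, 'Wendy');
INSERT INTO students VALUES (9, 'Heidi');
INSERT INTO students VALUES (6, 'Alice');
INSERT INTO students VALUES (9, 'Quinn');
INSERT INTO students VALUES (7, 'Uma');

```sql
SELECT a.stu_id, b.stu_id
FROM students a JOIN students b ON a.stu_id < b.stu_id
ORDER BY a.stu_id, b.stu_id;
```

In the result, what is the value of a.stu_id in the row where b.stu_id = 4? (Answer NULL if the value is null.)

1

INNER JOIN keeps only pairs where the ON condition holds.
Matching on a.stu_id < b.stu_id.
- a (stu_id=1) pairs with 5 row(s) of b.
- a (stu_id=4) pairs with 4 row(s) of b.
- a (stu_id=9) has no partner → excluded.
- a (stu_id=6) pairs with 3 row(s) of b.
- a (stu_id=9) has no partner → excluded.
- a (stu_id=7) pairs with 2 row(s) of b.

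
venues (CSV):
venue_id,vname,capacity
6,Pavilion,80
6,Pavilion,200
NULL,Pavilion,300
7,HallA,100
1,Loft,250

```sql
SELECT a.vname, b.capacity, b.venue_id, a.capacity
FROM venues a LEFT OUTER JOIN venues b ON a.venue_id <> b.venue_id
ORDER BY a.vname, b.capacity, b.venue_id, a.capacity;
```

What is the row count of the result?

11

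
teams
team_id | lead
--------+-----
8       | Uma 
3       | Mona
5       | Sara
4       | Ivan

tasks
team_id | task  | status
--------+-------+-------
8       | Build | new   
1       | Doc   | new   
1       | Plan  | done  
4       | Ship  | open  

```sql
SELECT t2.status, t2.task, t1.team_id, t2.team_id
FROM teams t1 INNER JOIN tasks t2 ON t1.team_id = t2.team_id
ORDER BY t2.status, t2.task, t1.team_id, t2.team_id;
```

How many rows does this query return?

INNER JOIN keeps only pairs where the ON condition holds.
Matching on t1.team_id = t2.team_id.
- t1 (team_id=8) pairs with 1 row(s) of t2.
- t1 (team_id=3) has no partner → excluded.
- t1 (team_id=5) has no partner → excluded.
- t1 (team_id=4) pairs with 1 row(s) of t2.
Total: 2 rows.

2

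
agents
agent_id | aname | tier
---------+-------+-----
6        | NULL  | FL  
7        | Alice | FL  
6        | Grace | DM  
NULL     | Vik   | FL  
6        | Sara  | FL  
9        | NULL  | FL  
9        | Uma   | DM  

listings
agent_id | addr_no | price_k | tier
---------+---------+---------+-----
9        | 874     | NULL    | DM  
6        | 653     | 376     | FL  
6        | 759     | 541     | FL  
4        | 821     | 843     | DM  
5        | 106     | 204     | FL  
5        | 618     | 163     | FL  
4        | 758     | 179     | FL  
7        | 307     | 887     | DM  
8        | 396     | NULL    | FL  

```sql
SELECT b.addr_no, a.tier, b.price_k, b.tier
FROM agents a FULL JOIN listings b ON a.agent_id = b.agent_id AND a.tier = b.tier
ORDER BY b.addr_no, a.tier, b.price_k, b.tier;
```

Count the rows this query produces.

15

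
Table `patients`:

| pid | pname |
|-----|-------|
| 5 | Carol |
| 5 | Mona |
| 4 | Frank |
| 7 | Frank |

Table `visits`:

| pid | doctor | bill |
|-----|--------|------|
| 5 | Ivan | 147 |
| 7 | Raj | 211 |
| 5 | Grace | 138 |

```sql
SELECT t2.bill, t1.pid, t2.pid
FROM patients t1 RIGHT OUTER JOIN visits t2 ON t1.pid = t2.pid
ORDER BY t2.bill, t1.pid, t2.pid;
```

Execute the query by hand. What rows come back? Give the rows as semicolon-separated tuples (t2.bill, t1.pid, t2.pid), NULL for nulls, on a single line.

RIGHT JOIN keeps every row from `visits`; unmatched rows get NULL for `patients`'s columns.
Matching on t1.pid = t2.pid.
- t1 (pid=5) pairs with 2 row(s) of t2.
- t1 (pid=5) pairs with 2 row(s) of t2.
- t1 (pid=4) has no partner in t2.
- t1 (pid=7) pairs with 1 row(s) of t2.
- every t2 row matched at least one t1 row.
After projecting and ordering:
t2.bill | t1.pid | t2.pid
138 | 5 | 5
138 | 5 | 5
147 | 5 | 5
147 | 5 | 5
211 | 7 | 7

(138, 5, 5); (138, 5, 5); (147, 5, 5); (147, 5, 5); (211, 7, 7)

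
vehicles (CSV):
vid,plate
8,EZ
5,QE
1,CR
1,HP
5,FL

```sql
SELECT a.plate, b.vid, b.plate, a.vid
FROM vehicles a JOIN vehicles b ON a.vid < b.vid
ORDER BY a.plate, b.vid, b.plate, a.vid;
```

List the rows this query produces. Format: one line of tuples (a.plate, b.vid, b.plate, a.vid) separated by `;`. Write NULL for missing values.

INNER JOIN keeps only pairs where the ON condition holds.
Matching on a.vid < b.vid.
- a row (vid=8): no match → dropped.
- a row (vid=5): matches 1 b row(s) → 1 output row(s).
- a row (vid=1): matches 3 b row(s) → 3 output row(s).
- a row (vid=1): matches 3 b row(s) → 3 output row(s).
- a row (vid=5): matches 1 b row(s) → 1 output row(s).
After projecting and ordering:
a.plate | b.vid | b.plate | a.vid
CR | 5 | FL | 1
CR | 5 | QE | 1
CR | 8 | EZ | 1
FL | 8 | EZ | 5
HP | 5 | FL | 1
HP | 5 | QE | 1
HP | 8 | EZ | 1
QE | 8 | EZ | 5

(CR, 5, FL, 1); (CR, 5, QE, 1); (CR, 8, EZ, 1); (FL, 8, EZ, 5); (HP, 5, FL, 1); (HP, 5, QE, 1); (HP, 8, EZ, 1); (QE, 8, EZ, 5)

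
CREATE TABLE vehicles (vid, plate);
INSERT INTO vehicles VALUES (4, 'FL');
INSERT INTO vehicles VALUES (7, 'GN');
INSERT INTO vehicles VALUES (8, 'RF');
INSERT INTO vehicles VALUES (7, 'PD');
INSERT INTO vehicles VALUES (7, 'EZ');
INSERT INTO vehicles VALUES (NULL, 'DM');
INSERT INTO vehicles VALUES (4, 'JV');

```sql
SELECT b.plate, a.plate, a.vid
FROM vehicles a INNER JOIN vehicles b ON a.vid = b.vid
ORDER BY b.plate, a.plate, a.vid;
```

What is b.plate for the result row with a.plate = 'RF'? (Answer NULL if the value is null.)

RF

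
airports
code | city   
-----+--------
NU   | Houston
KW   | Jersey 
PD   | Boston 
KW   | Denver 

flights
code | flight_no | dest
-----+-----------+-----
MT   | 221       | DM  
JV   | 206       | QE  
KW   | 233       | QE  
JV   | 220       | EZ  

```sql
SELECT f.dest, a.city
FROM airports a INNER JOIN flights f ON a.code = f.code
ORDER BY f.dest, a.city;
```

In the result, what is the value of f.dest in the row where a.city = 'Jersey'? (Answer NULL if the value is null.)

QE

INNER JOIN keeps only pairs where the ON condition holds.
Matching on a.code = f.code.
- a[0] code=NU → no match; dropped.
- a[1] code=KW → 1 match(es) in f → 1 row(s).
- a[2] code=PD → no match; dropped.
- a[3] code=KW → 1 match(es) in f → 1 row(s).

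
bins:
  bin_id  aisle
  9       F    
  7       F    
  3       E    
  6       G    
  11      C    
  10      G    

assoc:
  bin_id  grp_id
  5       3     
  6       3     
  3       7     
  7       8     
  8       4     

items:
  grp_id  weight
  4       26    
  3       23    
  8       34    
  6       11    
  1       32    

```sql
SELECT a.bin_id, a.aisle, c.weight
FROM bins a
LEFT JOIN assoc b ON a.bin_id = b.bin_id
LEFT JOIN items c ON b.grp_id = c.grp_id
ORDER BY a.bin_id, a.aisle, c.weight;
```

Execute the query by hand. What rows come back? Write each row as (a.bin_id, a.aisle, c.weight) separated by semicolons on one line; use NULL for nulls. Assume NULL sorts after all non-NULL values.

(3, E, NULL); (6, G, 23); (7, F, 34); (9, F, NULL); (10, G, NULL); (11, C, NULL)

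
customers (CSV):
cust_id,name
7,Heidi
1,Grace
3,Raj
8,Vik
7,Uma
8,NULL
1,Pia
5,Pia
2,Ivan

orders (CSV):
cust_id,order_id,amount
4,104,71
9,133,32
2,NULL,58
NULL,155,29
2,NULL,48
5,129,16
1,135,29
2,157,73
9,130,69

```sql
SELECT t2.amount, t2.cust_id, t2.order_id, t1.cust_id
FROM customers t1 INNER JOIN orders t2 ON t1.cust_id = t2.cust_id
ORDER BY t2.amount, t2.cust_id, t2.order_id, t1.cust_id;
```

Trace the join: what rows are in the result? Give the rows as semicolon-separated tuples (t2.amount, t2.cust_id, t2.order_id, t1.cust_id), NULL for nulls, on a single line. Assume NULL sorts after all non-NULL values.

INNER JOIN keeps only pairs where the ON condition holds.
Matching on t1.cust_id = t2.cust_id. A NULL in a compared column never satisfies the condition.
- cust_id=7: no matching t2 row, dropped.
- cust_id=1: 1 matching t2 row(s), so 1 row(s) emitted.
- cust_id=3: no matching t2 row, dropped.
- cust_id=8: no matching t2 row, dropped.
- cust_id=7: no matching t2 row, dropped.
- cust_id=8: no matching t2 row, dropped.
- cust_id=1: 1 matching t2 row(s), so 1 row(s) emitted.
- cust_id=5: 1 matching t2 row(s), so 1 row(s) emitted.
- cust_id=2: 3 matching t2 row(s), so 3 row(s) emitted.
After projecting and ordering:
t2.amount | t2.cust_id | t2.order_id | t1.cust_id
16 | 5 | 129 | 5
29 | 1 | 135 | 1
29 | 1 | 135 | 1
48 | 2 | NULL | 2
58 | 2 | NULL | 2
73 | 2 | 157 | 2

(16, 5, 129, 5); (29, 1, 135, 1); (29, 1, 135, 1); (48, 2, NULL, 2); (58, 2, NULL, 2); (73, 2, 157, 2)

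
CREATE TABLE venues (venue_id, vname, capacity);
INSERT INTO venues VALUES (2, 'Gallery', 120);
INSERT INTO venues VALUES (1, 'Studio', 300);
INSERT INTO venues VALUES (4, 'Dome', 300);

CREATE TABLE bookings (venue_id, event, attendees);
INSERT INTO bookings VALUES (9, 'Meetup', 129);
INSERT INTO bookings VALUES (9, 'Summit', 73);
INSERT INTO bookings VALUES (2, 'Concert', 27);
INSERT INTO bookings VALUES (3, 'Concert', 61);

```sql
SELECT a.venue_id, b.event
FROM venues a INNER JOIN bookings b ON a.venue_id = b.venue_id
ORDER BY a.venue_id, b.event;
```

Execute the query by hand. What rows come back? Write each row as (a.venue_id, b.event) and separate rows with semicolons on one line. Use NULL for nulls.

(2, Concert)

INNER JOIN keeps only pairs where the ON condition holds.
Matching on a.venue_id = b.venue_id.
- a row (venue_id=2): matches 1 b row(s) → 1 output row(s).
- a row (venue_id=1): no match → dropped.
- a row (venue_id=4): no match → dropped.
After projecting and ordering:
a.venue_id | b.event
2 | Concert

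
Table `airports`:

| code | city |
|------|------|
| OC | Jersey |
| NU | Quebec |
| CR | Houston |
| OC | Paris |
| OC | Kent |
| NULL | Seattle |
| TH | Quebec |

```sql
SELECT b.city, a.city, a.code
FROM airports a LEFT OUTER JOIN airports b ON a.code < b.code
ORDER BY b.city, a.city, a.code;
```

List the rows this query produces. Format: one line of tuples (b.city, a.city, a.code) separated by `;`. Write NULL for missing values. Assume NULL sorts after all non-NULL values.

(Jersey, Houston, CR); (Jersey, Quebec, NU); (Kent, Houston, CR); (Kent, Quebec, NU); (Paris, Houston, CR); (Paris, Quebec, NU); (Quebec, Houston, CR); (Quebec, Houston, CR); (Quebec, Jersey, OC); (Quebec, Kent, OC); (Quebec, Paris, OC); (Quebec, Quebec, NU); (NULL, Quebec, TH); (NULL, Seattle, NULL)

LEFT JOIN keeps every row from `airports a`; unmatched rows get NULL for `airports b`'s columns.
Matching on a.code < b.code. A NULL in a compared column never satisfies the condition.
Matched pairs: 12; unmatched a rows kept: 2.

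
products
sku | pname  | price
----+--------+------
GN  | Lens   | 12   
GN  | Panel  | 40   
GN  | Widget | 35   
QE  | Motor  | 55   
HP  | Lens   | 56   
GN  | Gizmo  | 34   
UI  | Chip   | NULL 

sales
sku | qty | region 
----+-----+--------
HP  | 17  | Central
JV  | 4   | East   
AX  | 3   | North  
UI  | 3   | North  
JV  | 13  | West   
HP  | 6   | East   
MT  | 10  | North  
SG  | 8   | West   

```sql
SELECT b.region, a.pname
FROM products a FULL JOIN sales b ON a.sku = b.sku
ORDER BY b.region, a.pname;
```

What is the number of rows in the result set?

13

FULL OUTER JOIN keeps every row from both sides; unmatched rows get NULL for the other side's columns.
Matching on a.sku = b.sku.
- a (sku=GN) has no partner → padded with NULL.
- a (sku=GN) has no partner → padded with NULL.
- a (sku=GN) has no partner → padded with NULL.
- a (sku=QE) has no partner → padded with NULL.
- a (sku=HP) pairs with 2 row(s) of b.
- a (sku=GN) has no partner → padded with NULL.
- a (sku=UI) pairs with 1 row(s) of b.
- plus 5 unmatched b row(s), each kept with NULL a columns.
Total: 3 matched + 10 padded = 13 rows.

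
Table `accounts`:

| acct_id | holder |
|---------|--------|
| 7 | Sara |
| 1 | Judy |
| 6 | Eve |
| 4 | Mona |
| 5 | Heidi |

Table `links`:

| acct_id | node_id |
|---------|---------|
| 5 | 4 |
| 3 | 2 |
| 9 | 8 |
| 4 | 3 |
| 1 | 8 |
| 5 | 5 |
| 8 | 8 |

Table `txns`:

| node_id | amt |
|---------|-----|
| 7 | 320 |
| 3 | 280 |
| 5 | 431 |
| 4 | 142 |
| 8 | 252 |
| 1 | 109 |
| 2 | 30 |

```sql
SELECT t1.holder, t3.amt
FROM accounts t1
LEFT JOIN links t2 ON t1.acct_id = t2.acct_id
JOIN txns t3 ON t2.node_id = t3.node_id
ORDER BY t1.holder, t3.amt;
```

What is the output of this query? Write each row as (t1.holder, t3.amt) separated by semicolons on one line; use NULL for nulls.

(Heidi, 142); (Heidi, 431); (Judy, 252); (Mona, 280)

Step 1 — t1 LEFT JOIN t2 on acct_id → 6 row(s).
Then INNER JOIN `txns t3` on node_id: keep only rows whose t2.node_id appears in t3.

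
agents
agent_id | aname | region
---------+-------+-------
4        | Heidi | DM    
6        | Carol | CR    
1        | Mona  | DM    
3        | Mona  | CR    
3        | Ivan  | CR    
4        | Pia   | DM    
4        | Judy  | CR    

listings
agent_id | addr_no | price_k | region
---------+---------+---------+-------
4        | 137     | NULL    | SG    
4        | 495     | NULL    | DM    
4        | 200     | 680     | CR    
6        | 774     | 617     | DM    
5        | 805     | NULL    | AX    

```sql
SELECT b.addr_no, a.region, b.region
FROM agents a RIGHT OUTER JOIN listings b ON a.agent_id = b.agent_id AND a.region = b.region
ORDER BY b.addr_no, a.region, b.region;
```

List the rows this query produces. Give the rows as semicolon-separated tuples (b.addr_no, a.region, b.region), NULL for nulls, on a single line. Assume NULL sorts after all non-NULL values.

(137, NULL, SG); (200, CR, CR); (495, DM, DM); (495, DM, DM); (774, NULL, DM); (805, NULL, AX)

RIGHT JOIN keeps every row from `listings`; unmatched rows get NULL for `agents`'s columns.
Matching on a.agent_id = b.agent_id AND a.region = b.region.
- a (agent_id=4, region=DM) pairs with 1 row(s) of b.
- a (agent_id=6, region=CR) has no partner in b.
- a (agent_id=1, region=DM) has no partner in b.
- a (agent_id=3, region=CR) has no partner in b.
- a (agent_id=3, region=CR) has no partner in b.
- a (agent_id=4, region=DM) pairs with 1 row(s) of b.
- a (agent_id=4, region=CR) pairs with 1 row(s) of b.
- 3 row(s) from b found no a partner → padded with NULL.
After projecting and ordering:
b.addr_no | a.region | b.region
137 | NULL | SG
200 | CR | CR
495 | DM | DM
495 | DM | DM
774 | NULL | DM
805 | NULL | AX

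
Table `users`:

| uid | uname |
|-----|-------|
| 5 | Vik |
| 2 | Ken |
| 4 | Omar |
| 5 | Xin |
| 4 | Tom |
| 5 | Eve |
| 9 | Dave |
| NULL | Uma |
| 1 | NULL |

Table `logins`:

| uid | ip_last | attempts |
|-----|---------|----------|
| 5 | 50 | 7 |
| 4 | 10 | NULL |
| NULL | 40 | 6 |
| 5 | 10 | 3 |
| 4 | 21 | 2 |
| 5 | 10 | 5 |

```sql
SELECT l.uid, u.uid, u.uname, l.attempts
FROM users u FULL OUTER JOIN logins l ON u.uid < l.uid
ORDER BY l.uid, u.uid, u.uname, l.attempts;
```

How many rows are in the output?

FULL OUTER JOIN keeps every row from both sides; unmatched rows get NULL for the other side's columns.
Matching on u.uid < l.uid. A NULL in a compared column never satisfies the condition.
- u (uid=5) has no partner → padded with NULL.
- u (uid=2) pairs with 5 row(s) of l.
- u (uid=4) pairs with 3 row(s) of l.
- u (uid=5) has no partner → padded with NULL.
- u (uid=4) pairs with 3 row(s) of l.
- u (uid=5) has no partner → padded with NULL.
- u (uid=9) has no partner → padded with NULL.
- u (uid=NULL) has no partner → padded with NULL.
- u (uid=1) pairs with 5 row(s) of l.
- plus 1 unmatched l row(s), each kept with NULL u columns.
Total: 16 matched + 6 padded = 22 rows.

22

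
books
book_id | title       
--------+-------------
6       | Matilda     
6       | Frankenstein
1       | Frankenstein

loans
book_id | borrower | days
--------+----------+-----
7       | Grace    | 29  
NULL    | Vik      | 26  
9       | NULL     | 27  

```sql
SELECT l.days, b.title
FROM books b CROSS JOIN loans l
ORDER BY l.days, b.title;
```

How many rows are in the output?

9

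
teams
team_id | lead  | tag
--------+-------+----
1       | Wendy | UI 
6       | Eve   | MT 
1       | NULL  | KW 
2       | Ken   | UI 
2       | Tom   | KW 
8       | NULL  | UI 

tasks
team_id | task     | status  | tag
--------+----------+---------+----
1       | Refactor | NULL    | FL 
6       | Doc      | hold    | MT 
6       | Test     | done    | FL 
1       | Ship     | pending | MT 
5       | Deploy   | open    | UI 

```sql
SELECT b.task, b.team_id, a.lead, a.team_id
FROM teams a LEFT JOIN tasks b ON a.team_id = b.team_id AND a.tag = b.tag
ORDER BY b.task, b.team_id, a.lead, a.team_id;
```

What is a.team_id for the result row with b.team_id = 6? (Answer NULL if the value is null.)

LEFT JOIN keeps every row from `teams`; unmatched rows get NULL for `tasks`'s columns.
Matching on a.team_id = b.team_id AND a.tag = b.tag.
Matched pairs: 1; unmatched a rows kept: 5.

6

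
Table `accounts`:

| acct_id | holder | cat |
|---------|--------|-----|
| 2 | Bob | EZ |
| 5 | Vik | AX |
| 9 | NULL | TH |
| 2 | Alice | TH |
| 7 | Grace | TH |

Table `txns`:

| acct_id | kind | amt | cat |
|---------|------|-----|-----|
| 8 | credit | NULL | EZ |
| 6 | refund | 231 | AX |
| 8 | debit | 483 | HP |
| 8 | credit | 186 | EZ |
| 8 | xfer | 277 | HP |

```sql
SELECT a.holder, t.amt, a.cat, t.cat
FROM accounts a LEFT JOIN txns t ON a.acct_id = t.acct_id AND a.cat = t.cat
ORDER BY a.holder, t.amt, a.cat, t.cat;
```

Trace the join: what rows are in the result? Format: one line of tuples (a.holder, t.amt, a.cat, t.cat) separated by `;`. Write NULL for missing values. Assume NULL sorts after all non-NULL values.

LEFT JOIN keeps every row from `accounts`; unmatched rows get NULL for `txns`'s columns.
Matching on a.acct_id = t.acct_id AND a.cat = t.cat.
- acct_id=2, cat=EZ: no t row matches, row kept with t columns NULL.
- acct_id=5, cat=AX: no t row matches, row kept with t columns NULL.
- acct_id=9, cat=TH: no t row matches, row kept with t columns NULL.
- acct_id=2, cat=TH: no t row matches, row kept with t columns NULL.
- acct_id=7, cat=TH: no t row matches, row kept with t columns NULL.
After projecting and ordering:
a.holder | t.amt | a.cat | t.cat
Alice | NULL | TH | NULL
Bob | NULL | EZ | NULL
Grace | NULL | TH | NULL
Vik | NULL | AX | NULL
NULL | NULL | TH | NULL

(Alice, NULL, TH, NULL); (Bob, NULL, EZ, NULL); (Grace, NULL, TH, NULL); (Vik, NULL, AX, NULL); (NULL, NULL, TH, NULL)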